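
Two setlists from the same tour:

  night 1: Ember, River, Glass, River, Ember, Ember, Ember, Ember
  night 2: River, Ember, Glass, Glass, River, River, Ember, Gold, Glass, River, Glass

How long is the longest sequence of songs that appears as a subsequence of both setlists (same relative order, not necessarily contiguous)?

4

Pick Ember at night 1[1]=night 2[2], River at night 1[2]=night 2[6], Glass at night 1[3]=night 2[9], River at night 1[4]=night 2[10]; all 4 songs appear in both, in order. The LCS DP gives dp[8][11] = 4, so this is optimal.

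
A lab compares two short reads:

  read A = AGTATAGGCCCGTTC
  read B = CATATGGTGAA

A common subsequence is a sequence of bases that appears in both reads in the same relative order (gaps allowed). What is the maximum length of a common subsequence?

Pick A [1,2], T [3,3], A [4,4], T [5,5], G [7,6], G [8,7], G [12,9]; all 7 bases appear in both, in order. The LCS DP gives dp[15][11] = 7, so this is optimal.

7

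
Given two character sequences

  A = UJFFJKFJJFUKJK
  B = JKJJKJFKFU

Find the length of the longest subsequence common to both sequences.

Pick J at A[5]=B[1] → K at A[6]=B[2] → J at A[8]=B[3] → J at A[9]=B[4] → K at A[12]=B[5] → J at A[13]=B[6] → K at A[14]=B[8]; all 7 characters appear in both, in order. Since dp[14][10] = 7, nothing longer is possible.

7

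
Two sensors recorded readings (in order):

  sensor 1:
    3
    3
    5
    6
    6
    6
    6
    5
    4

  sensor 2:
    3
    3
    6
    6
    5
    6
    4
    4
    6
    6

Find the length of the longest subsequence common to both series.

6

Let dp[i][j] be the LCS length of the first i values of sensor 1 and the first j values of sensor 2. dp[i][j] = dp[i-1][j-1]+1 when the i-th and j-th values match, else max(dp[i-1][j], dp[i][j-1]).
    ·  3  3  6  6  5  6  4  4  6  6
 ·  0  0  0  0  0  0  0  0  0  0  0
 3  0  1  1  1  1  1  1  1  1  1  1
 3  0  1  2  2  2  2  2  2  2  2  2
 5  0  1  2  2  2  3  3  3  3  3  3
 6  0  1  2  3  3  3  4  4  4  4  4
 6  0  1  2  3  4  4  4  4  4  5  5
 6  0  1  2  3  4  4  5  5  5  5  6
 6  0  1  2  3  4  4  5  5  5  6  6
 5  0  1  2  3  4  5  5  5  5  6  6
 4  0  1  2  3  4  5  5  6  6  6  6
dp[9][10] = 6. One LCS (by backtracking along matches): 3, 3, 5, 6, 6, 6.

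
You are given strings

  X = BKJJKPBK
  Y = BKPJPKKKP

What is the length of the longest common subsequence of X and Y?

One common subsequence of length 5: B [1,1] → K [2,2] → J [3,4] → K [5,8] → P [6,9]. Since dp[8][9] = 5, nothing longer is possible.

5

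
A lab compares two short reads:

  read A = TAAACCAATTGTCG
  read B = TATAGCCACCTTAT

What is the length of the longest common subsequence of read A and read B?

Taking T at read A[1]=read B[1], A at read A[2]=read B[2], A at read A[3]=read B[4], A at read A[4]=read B[8], C at read A[5]=read B[9], C at read A[6]=read B[10], T at read A[9]=read B[11], T at read A[10]=read B[12], T at read A[12]=read B[14] gives a common subsequence of length 9. Since dp[14][14] = 9, nothing longer is possible.

9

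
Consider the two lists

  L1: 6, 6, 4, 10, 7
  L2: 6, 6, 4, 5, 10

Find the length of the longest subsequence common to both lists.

Let dp[i][j] be the LCS length of the first i values of L1 and the first j values of L2. dp[i][j] = dp[i-1][j-1]+1 when the i-th and j-th values match, else max(dp[i-1][j], dp[i][j-1]).
    ·  6  6  4  5 10
 ·  0  0  0  0  0  0
 6  0  1  1  1  1  1
 6  0  1  2  2  2  2
 4  0  1  2  3  3  3
10  0  1  2  3  3  4
 7  0  1  2  3  3  4
dp[5][5] = 4. One LCS (by backtracking along matches): 6, 6, 4, 10.

4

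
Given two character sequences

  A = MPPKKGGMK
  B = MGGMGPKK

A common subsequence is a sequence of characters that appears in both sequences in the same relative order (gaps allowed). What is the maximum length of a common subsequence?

5

Let dp[i][j] be the LCS length of the first i characters of A and the first j characters of B. dp[i][j] = dp[i-1][j-1]+1 when the i-th and j-th characters match, else max(dp[i-1][j], dp[i][j-1]).
    ·  M  G  G  M  G  P  K  K
 ·  0  0  0  0  0  0  0  0  0
 M  0  1  1  1  1  1  1  1  1
 P  0  1  1  1  1  1  2  2  2
 P  0  1  1  1  1  1  2  2  2
 K  0  1  1  1  1  1  2  3  3
 K  0  1  1  1  1  1  2  3  4
 G  0  1  2  2  2  2  2  3  4
 G  0  1  2  3  3  3  3  3  4
 M  0  1  2  3  4  4  4  4  4
 K  0  1  2  3  4  4  4  5  5
dp[9][8] = 5. One LCS (by backtracking along matches): MGGMK.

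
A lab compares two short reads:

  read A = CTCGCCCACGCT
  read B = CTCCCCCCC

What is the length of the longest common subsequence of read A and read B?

8

One common subsequence of length 8: C at read A[1]=read B[1], then T at read A[2]=read B[2], then C at read A[3]=read B[4], then C at read A[5]=read B[5], then C at read A[6]=read B[6], then C at read A[7]=read B[7], then C at read A[9]=read B[8], then C at read A[11]=read B[9]. The LCS DP gives dp[12][9] = 8, so this is optimal.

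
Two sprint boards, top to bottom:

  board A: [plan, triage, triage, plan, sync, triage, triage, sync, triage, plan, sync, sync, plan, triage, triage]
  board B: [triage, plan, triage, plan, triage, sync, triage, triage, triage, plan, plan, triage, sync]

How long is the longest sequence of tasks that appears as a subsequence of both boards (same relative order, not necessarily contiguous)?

One common subsequence of length 10: plan (board A #1, board B #2), triage (board A #2, board B #3), triage (board A #3, board B #5), sync (board A #5, board B #6), triage (board A #6, board B #7), triage (board A #7, board B #8), triage (board A #9, board B #9), plan (board A #10, board B #10), plan (board A #13, board B #11), triage (board A #14, board B #12). dp[15][13] = 10 confirms this is the maximum.

10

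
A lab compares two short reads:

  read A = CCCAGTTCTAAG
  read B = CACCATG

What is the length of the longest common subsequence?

Taking C at read A[1]=read B[1]; then C at read A[2]=read B[3]; then C at read A[3]=read B[4]; then A at read A[4]=read B[5]; then T at read A[9]=read B[6]; then G at read A[12]=read B[7] gives a common subsequence of length 6. dp[12][7] = 6 confirms this is the maximum.

6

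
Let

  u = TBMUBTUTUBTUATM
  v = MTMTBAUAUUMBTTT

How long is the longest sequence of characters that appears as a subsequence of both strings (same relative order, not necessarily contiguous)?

Taking T at u[1]=v[4], B at u[2]=v[5], U at u[4]=v[7], U at u[7]=v[9], U at u[9]=v[10], B at u[10]=v[12], T at u[11]=v[14], T at u[14]=v[15] gives a common subsequence of length 8, and the DP table's final entry dp[15][15] is also 8, so no common subsequence is longer.

8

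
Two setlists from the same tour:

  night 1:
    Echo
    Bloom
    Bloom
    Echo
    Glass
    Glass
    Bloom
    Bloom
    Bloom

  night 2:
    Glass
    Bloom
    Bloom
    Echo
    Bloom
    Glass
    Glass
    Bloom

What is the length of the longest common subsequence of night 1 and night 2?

Match Bloom at night 1[2]=night 2[2], then Bloom at night 1[3]=night 2[3], then Echo at night 1[4]=night 2[4], then Glass at night 1[5]=night 2[6], then Glass at night 1[6]=night 2[7], then Bloom at night 1[9]=night 2[8] — 6 songs in the same relative order in both. Since dp[9][8] = 6, nothing longer is possible.

6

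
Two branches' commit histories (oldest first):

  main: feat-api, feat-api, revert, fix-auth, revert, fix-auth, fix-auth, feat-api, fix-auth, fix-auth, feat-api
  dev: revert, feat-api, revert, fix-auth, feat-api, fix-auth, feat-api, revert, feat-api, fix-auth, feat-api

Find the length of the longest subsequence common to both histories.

7

Taking feat-api (main #1, dev #2); then feat-api (main #2, dev #5); then fix-auth (main #4, dev #6); then revert (main #5, dev #8); then feat-api (main #8, dev #9); then fix-auth (main #10, dev #10); then feat-api (main #11, dev #11) gives a common subsequence of length 7. The LCS DP gives dp[11][11] = 7, so this is optimal.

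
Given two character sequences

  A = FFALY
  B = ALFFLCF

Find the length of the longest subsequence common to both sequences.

3

Taking F at A[1]=B[3]; then F at A[2]=B[4]; then L at A[4]=B[5] gives a common subsequence of length 3, and the DP table's final entry dp[5][7] is also 3, so no common subsequence is longer.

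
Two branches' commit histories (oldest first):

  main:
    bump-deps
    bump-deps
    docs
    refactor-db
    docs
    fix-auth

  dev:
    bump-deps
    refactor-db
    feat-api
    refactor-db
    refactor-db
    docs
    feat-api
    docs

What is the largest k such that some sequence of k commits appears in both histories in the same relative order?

3

One common subsequence of length 3: bump-deps (main #1, dev #1) → docs (main #3, dev #6) → docs (main #5, dev #8). The LCS DP gives dp[6][8] = 3, so this is optimal.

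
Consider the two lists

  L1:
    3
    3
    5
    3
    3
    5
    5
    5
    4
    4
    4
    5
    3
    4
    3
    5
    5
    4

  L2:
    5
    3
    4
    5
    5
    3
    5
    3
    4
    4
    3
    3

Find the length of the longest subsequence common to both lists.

Pick 5 at L1[3]=L2[1] → 3 at L1[4]=L2[2] → 5 at L1[6]=L2[4] → 5 at L1[7]=L2[5] → 5 at L1[8]=L2[7] → 4 at L1[10]=L2[9] → 4 at L1[11]=L2[10] → 3 at L1[13]=L2[11] → 3 at L1[15]=L2[12]; all 9 values appear in both, in order. dp[18][12] = 9 confirms this is the maximum.

9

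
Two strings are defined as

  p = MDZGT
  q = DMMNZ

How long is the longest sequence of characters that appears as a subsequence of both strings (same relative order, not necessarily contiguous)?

Pick M (p #1, q #3) → Z (p #3, q #5); all 2 characters appear in both, in order. The LCS DP gives dp[5][5] = 2, so this is optimal.

2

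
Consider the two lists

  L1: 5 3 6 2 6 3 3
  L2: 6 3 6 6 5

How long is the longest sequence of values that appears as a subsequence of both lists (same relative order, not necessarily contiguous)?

Let dp[i][j] be the LCS length of the first i values of L1 and the first j values of L2. dp[i][j] = dp[i-1][j-1]+1 when the i-th and j-th values match, else max(dp[i-1][j], dp[i][j-1]).
    ·  6  3  6  6  5
 ·  0  0  0  0  0  0
 5  0  0  0  0  0  1
 3  0  0  1  1  1  1
 6  0  1  1  2  2  2
 2  0  1  1  2  2  2
 6  0  1  1  2  3  3
 3  0  1  2  2  3  3
 3  0  1  2  2  3  3
dp[7][5] = 3. One LCS (by backtracking along matches): 3, 6, 6.

3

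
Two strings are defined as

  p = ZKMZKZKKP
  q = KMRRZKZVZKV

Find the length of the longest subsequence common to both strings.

6

Let dp[i][j] be the LCS length of the first i characters of p and the first j characters of q. dp[i][j] = dp[i-1][j-1]+1 when the i-th and j-th characters match, else max(dp[i-1][j], dp[i][j-1]).
    ·  K  M  R  R  Z  K  Z  V  Z  K  V
 ·  0  0  0  0  0  0  0  0  0  0  0  0
 Z  0  0  0  0  0  1  1  1  1  1  1  1
 K  0  1  1  1  1  1  2  2  2  2  2  2
 M  0  1  2  2  2  2  2  2  2  2  2  2
 Z  0  1  2  2  2  3  3  3  3  3  3  3
 K  0  1  2  2  2  3  4  4  4  4  4  4
 Z  0  1  2  2  2  3  4  5  5  5  5  5
 K  0  1  2  2  2  3  4  5  5  5  6  6
 K  0  1  2  2  2  3  4  5  5  5  6  6
 P  0  1  2  2  2  3  4  5  5  5  6  6
dp[9][11] = 6. One LCS (by backtracking along matches): KMZKZK.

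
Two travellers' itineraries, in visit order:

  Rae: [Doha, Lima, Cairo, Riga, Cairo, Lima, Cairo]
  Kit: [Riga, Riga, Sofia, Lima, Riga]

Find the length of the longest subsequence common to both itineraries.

Match Lima at Rae[2]=Kit[4], then Riga at Rae[4]=Kit[5] — 2 stops in the same relative order in both. The LCS DP gives dp[7][5] = 2, so this is optimal.

2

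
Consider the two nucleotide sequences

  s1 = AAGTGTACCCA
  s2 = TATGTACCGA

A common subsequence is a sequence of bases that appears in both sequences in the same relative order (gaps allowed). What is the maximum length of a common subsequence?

Taking A [2,2], then T [4,3], then G [5,4], then T [6,5], then A [7,6], then C [8,7], then C [9,8], then A [11,10] gives a common subsequence of length 8. Since dp[11][10] = 8, nothing longer is possible.

8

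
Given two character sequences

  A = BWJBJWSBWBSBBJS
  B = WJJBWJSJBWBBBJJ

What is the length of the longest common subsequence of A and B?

One common subsequence of length 11: W [2,1] → J [3,3] → B [4,4] → J [5,6] → S [7,7] → B [8,9] → W [9,10] → B [10,11] → B [12,12] → B [13,13] → J [14,15]. The LCS DP gives dp[15][15] = 11, so this is optimal.

11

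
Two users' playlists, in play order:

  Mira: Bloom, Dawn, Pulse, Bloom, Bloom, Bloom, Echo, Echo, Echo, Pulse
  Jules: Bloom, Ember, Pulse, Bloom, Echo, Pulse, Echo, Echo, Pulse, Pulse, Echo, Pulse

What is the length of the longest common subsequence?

One common subsequence of length 7: Bloom at Mira[1]=Jules[1]; then Pulse at Mira[3]=Jules[3]; then Bloom at Mira[4]=Jules[4]; then Echo at Mira[7]=Jules[7]; then Echo at Mira[8]=Jules[8]; then Echo at Mira[9]=Jules[11]; then Pulse at Mira[10]=Jules[12], and the DP table's final entry dp[10][12] is also 7, so no common subsequence is longer.

7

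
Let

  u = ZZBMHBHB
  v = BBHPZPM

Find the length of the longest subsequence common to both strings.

Taking B at u[3]=v[1], B at u[6]=v[2], H at u[7]=v[3] gives a common subsequence of length 3. dp[8][7] = 3 confirms this is the maximum.

3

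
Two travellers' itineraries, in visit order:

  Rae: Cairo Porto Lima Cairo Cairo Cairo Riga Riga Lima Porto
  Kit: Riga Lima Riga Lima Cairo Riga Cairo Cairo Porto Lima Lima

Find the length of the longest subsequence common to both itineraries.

5

Pick Lima at Rae[3]=Kit[4] → Cairo at Rae[4]=Kit[5] → Cairo at Rae[5]=Kit[7] → Cairo at Rae[6]=Kit[8] → Lima at Rae[9]=Kit[11]; all 5 stops appear in both, in order. The LCS DP gives dp[10][11] = 5, so this is optimal.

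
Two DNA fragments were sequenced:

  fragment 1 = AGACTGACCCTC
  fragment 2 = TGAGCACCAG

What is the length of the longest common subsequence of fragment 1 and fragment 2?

Let dp[i][j] be the LCS length of the first i bases of fragment 1 and the first j bases of fragment 2. dp[i][j] = dp[i-1][j-1]+1 when the i-th and j-th bases match, else max(dp[i-1][j], dp[i][j-1]).
    ·  T  G  A  G  C  A  C  C  A  G
 ·  0  0  0  0  0  0  0  0  0  0  0
 A  0  0  0  1  1  1  1  1  1  1  1
 G  0  0  1  1  2  2  2  2  2  2  2
 A  0  0  1  2  2  2  3  3  3  3  3
 C  0  0  1  2  2  3  3  4  4  4  4
 T  0  1  1  2  2  3  3  4  4  4  4
 G  0  1  2  2  3  3  3  4  4  4  5
 A  0  1  2  3  3  3  4  4  4  5  5
 C  0  1  2  3  3  4  4  5  5  5  5
 C  0  1  2  3  3  4  4  5  6  6  6
 C  0  1  2  3  3  4  4  5  6  6  6
 T  0  1  2  3  3  4  4  5  6  6  6
 C  0  1  2  3  3  4  4  5  6  6  6
dp[12][10] = 6. One LCS (by backtracking along matches): AGCACC.

6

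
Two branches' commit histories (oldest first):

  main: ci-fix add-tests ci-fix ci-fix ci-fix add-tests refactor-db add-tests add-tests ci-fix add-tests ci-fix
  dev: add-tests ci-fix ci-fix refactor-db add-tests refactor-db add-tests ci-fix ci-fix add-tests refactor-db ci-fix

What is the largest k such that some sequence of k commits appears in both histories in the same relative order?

Pick add-tests at main[2]=dev[1] → ci-fix at main[3]=dev[2] → ci-fix at main[4]=dev[3] → add-tests at main[6]=dev[5] → refactor-db at main[7]=dev[6] → add-tests at main[8]=dev[7] → ci-fix at main[10]=dev[9] → add-tests at main[11]=dev[10] → ci-fix at main[12]=dev[12]; all 9 commits appear in both, in order. Since dp[12][12] = 9, nothing longer is possible.

9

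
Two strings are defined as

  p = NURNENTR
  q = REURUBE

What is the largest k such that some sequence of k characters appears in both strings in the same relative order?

Taking U [2,3]; then R [3,4]; then E [5,7] gives a common subsequence of length 3. The LCS DP gives dp[8][7] = 3, so this is optimal.

3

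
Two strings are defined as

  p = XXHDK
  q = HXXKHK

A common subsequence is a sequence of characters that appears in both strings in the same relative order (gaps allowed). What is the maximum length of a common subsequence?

4

Match X [1,2] → X [2,3] → H [3,5] → K [5,6] — 4 characters in the same relative order in both, and the DP table's final entry dp[5][6] is also 4, so no common subsequence is longer.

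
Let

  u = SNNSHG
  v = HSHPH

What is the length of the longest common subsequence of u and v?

2

Let dp[i][j] be the LCS length of the first i characters of u and the first j characters of v. dp[i][j] = dp[i-1][j-1]+1 when the i-th and j-th characters match, else max(dp[i-1][j], dp[i][j-1]).
    ·  H  S  H  P  H
 ·  0  0  0  0  0  0
 S  0  0  1  1  1  1
 N  0  0  1  1  1  1
 N  0  0  1  1  1  1
 S  0  0  1  1  1  1
 H  0  1  1  2  2  2
 G  0  1  1  2  2  2
dp[6][5] = 2. One LCS (by backtracking along matches): SH.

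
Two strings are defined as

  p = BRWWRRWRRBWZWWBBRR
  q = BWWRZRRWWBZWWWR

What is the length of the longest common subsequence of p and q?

One common subsequence of length 11: B (p #1, q #1) → W (p #3, q #2) → W (p #4, q #3) → R (p #5, q #6) → R (p #6, q #7) → W (p #7, q #9) → B (p #10, q #10) → W (p #11, q #12) → W (p #13, q #13) → W (p #14, q #14) → R (p #18, q #15). The LCS DP gives dp[18][15] = 11, so this is optimal.

11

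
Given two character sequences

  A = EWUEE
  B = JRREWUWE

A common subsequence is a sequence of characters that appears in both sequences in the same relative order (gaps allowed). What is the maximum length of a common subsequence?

4

Let dp[i][j] be the LCS length of the first i characters of A and the first j characters of B. dp[i][j] = dp[i-1][j-1]+1 when the i-th and j-th characters match, else max(dp[i-1][j], dp[i][j-1]).
    ·  J  R  R  E  W  U  W  E
 ·  0  0  0  0  0  0  0  0  0
 E  0  0  0  0  1  1  1  1  1
 W  0  0  0  0  1  2  2  2  2
 U  0  0  0  0  1  2  3  3  3
 E  0  0  0  0  1  2  3  3  4
 E  0  0  0  0  1  2  3  3  4
dp[5][8] = 4. One LCS (by backtracking along matches): EWUE.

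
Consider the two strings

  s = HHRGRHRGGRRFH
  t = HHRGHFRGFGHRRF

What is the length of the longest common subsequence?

11

One common subsequence of length 11: H (s #1, t #1), then H (s #2, t #2), then R (s #3, t #3), then G (s #4, t #4), then H (s #6, t #5), then R (s #7, t #7), then G (s #8, t #8), then G (s #9, t #10), then R (s #10, t #12), then R (s #11, t #13), then F (s #12, t #14), and the DP table's final entry dp[13][14] is also 11, so no common subsequence is longer.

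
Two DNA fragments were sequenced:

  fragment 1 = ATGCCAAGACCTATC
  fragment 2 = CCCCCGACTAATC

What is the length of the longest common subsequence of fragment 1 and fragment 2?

9

Pick C (fragment 1 #4, fragment 2 #4), C (fragment 1 #5, fragment 2 #5), G (fragment 1 #8, fragment 2 #6), A (fragment 1 #9, fragment 2 #7), C (fragment 1 #11, fragment 2 #8), T (fragment 1 #12, fragment 2 #9), A (fragment 1 #13, fragment 2 #11), T (fragment 1 #14, fragment 2 #12), C (fragment 1 #15, fragment 2 #13); all 9 bases appear in both, in order. Since dp[15][13] = 9, nothing longer is possible.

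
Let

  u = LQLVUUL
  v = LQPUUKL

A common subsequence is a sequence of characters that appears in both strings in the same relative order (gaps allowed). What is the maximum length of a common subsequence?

Taking L at u[1]=v[1]; then Q at u[2]=v[2]; then U at u[5]=v[4]; then U at u[6]=v[5]; then L at u[7]=v[7] gives a common subsequence of length 5. Since dp[7][7] = 5, nothing longer is possible.

5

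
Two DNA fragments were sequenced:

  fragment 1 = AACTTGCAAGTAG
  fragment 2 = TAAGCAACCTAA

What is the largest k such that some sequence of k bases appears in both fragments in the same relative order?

8

Pick A at fragment 1[1]=fragment 2[2]; then A at fragment 1[2]=fragment 2[3]; then G at fragment 1[6]=fragment 2[4]; then C at fragment 1[7]=fragment 2[5]; then A at fragment 1[8]=fragment 2[6]; then A at fragment 1[9]=fragment 2[7]; then T at fragment 1[11]=fragment 2[10]; then A at fragment 1[12]=fragment 2[12]; all 8 bases appear in both, in order, and the DP table's final entry dp[13][12] is also 8, so no common subsequence is longer.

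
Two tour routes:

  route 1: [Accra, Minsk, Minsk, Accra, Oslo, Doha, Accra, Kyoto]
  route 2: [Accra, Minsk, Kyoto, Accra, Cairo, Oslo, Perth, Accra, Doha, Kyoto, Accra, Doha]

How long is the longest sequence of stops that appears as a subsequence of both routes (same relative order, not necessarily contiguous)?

Match Accra at route 1[1]=route 2[1], Minsk at route 1[2]=route 2[2], Accra at route 1[4]=route 2[4], Oslo at route 1[5]=route 2[6], Doha at route 1[6]=route 2[9], Accra at route 1[7]=route 2[11] — 6 stops in the same relative order in both, and the DP table's final entry dp[8][12] is also 6, so no common subsequence is longer.

6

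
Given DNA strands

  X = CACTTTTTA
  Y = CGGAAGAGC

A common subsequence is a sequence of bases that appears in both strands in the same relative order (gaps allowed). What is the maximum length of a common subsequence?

3

One common subsequence of length 3: C (X #1, Y #1); then A (X #2, Y #7); then C (X #3, Y #9). dp[9][9] = 3 confirms this is the maximum.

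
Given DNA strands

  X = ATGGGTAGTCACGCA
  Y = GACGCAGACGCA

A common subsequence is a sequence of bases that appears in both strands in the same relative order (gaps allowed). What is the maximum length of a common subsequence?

9

One common subsequence of length 9: A [1,2]; then G [3,4]; then A [7,6]; then G [8,7]; then A [11,8]; then C [12,9]; then G [13,10]; then C [14,11]; then A [15,12]. Since dp[15][12] = 9, nothing longer is possible.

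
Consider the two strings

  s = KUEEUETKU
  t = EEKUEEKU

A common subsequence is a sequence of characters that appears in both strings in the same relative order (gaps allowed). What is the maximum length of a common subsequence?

6

Pick K (s #1, t #3); then U (s #2, t #4); then E (s #4, t #5); then E (s #6, t #6); then K (s #8, t #7); then U (s #9, t #8); all 6 characters appear in both, in order. dp[9][8] = 6 confirms this is the maximum.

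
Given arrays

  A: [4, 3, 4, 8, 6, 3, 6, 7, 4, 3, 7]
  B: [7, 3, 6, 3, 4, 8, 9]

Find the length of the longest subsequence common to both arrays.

4

One common subsequence of length 4: 3 at A[2]=B[2], then 6 at A[5]=B[3], then 3 at A[6]=B[4], then 4 at A[9]=B[5]. Since dp[11][7] = 4, nothing longer is possible.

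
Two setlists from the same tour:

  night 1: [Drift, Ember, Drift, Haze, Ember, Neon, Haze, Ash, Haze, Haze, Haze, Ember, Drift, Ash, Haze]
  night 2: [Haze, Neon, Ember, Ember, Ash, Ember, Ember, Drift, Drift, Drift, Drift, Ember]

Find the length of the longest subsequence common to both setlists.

One common subsequence of length 5: Ember (night 1 #2, night 2 #3), Ember (night 1 #5, night 2 #4), Ash (night 1 #8, night 2 #5), Ember (night 1 #12, night 2 #7), Drift (night 1 #13, night 2 #11). The LCS DP gives dp[15][12] = 5, so this is optimal.

5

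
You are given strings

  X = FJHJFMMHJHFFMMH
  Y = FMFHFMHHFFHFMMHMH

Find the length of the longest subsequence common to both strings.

11

Pick F at X[1]=Y[3], H at X[3]=Y[4], F at X[5]=Y[5], M at X[7]=Y[6], H at X[8]=Y[7], H at X[10]=Y[8], F at X[11]=Y[10], F at X[12]=Y[12], M at X[13]=Y[14], M at X[14]=Y[16], H at X[15]=Y[17]; all 11 characters appear in both, in order. Since dp[15][17] = 11, nothing longer is possible.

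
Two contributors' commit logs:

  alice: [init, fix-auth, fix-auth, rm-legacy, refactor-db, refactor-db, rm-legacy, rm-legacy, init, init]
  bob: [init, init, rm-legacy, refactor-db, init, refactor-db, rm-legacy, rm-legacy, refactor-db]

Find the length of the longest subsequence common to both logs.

Taking init at alice[1]=bob[2] → rm-legacy at alice[4]=bob[3] → refactor-db at alice[5]=bob[4] → refactor-db at alice[6]=bob[6] → rm-legacy at alice[7]=bob[7] → rm-legacy at alice[8]=bob[8] gives a common subsequence of length 6. Since dp[10][9] = 6, nothing longer is possible.

6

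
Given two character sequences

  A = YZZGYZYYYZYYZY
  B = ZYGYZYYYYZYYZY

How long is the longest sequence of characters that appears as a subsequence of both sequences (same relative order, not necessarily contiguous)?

Pick Y at A[1]=B[2], then G at A[4]=B[3], then Y at A[5]=B[4], then Z at A[6]=B[5], then Y at A[7]=B[7], then Y at A[8]=B[8], then Y at A[9]=B[9], then Z at A[10]=B[10], then Y at A[11]=B[11], then Y at A[12]=B[12], then Z at A[13]=B[13], then Y at A[14]=B[14]; all 12 characters appear in both, in order. Since dp[14][14] = 12, nothing longer is possible.

12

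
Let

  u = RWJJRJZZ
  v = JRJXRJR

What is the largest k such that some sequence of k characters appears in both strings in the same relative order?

4

Match R at u[1]=v[2], then J at u[3]=v[3], then J at u[4]=v[6], then R at u[5]=v[7] — 4 characters in the same relative order in both. dp[8][7] = 4 confirms this is the maximum.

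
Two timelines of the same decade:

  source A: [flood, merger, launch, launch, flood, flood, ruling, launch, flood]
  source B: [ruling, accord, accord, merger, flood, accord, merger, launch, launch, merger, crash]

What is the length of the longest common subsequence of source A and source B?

4

Taking flood [1,5] → merger [2,7] → launch [3,8] → launch [4,9] gives a common subsequence of length 4, and the DP table's final entry dp[9][11] is also 4, so no common subsequence is longer.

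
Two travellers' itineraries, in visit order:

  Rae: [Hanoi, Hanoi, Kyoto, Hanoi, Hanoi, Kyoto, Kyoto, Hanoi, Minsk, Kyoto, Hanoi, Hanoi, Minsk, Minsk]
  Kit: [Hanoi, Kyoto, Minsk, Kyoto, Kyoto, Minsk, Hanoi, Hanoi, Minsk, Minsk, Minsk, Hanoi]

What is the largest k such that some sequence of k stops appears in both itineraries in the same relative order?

Taking Hanoi at Rae[2]=Kit[1]; then Kyoto at Rae[3]=Kit[2]; then Kyoto at Rae[6]=Kit[4]; then Kyoto at Rae[7]=Kit[5]; then Minsk at Rae[9]=Kit[6]; then Hanoi at Rae[11]=Kit[7]; then Hanoi at Rae[12]=Kit[8]; then Minsk at Rae[13]=Kit[10]; then Minsk at Rae[14]=Kit[11] gives a common subsequence of length 9. The LCS DP gives dp[14][12] = 9, so this is optimal.

9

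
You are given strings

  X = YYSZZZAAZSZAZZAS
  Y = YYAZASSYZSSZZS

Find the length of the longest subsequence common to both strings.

Match Y (X #1, Y #1) → Y (X #2, Y #2) → Z (X #6, Y #4) → A (X #7, Y #5) → Z (X #9, Y #9) → S (X #10, Y #11) → Z (X #13, Y #12) → Z (X #14, Y #13) → S (X #16, Y #14) — 9 characters in the same relative order in both. dp[16][14] = 9 confirms this is the maximum.

9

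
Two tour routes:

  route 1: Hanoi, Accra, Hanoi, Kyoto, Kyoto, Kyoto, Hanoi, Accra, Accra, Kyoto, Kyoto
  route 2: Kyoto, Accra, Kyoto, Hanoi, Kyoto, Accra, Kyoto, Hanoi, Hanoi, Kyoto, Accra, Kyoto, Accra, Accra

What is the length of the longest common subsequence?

Match Hanoi (route 1 #1, route 2 #4), then Accra (route 1 #2, route 2 #6), then Hanoi (route 1 #3, route 2 #9), then Kyoto (route 1 #4, route 2 #10), then Kyoto (route 1 #6, route 2 #12), then Accra (route 1 #8, route 2 #13), then Accra (route 1 #9, route 2 #14) — 7 stops in the same relative order in both. dp[11][14] = 7 confirms this is the maximum.

7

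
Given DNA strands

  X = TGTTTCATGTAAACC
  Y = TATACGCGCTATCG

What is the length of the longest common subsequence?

One common subsequence of length 7: T [1,3], G [2,6], C [6,7], G [9,8], T [10,10], A [11,11], C [14,13]. The LCS DP gives dp[15][14] = 7, so this is optimal.

7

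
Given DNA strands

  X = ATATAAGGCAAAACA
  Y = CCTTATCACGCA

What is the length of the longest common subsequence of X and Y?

7

One common subsequence of length 7: T at X[2]=Y[4] → A at X[3]=Y[5] → T at X[4]=Y[6] → A at X[5]=Y[8] → G at X[8]=Y[10] → C at X[14]=Y[11] → A at X[15]=Y[12]. dp[15][12] = 7 confirms this is the maximum.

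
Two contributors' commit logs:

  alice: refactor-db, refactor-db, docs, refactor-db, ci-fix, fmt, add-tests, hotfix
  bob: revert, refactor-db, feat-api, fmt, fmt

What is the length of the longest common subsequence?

Taking refactor-db (alice #1, bob #2), then fmt (alice #6, bob #5) gives a common subsequence of length 2. dp[8][5] = 2 confirms this is the maximum.

2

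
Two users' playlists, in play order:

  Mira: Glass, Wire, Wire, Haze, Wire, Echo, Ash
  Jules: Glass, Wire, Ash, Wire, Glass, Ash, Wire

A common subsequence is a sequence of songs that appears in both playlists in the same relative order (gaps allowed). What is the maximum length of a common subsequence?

4

Match Glass at Mira[1]=Jules[1]; then Wire at Mira[2]=Jules[2]; then Wire at Mira[3]=Jules[4]; then Wire at Mira[5]=Jules[7] — 4 songs in the same relative order in both. Since dp[7][7] = 4, nothing longer is possible.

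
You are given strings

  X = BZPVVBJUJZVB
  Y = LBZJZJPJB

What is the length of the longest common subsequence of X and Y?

5

Pick B (X #1, Y #2), then Z (X #2, Y #5), then P (X #3, Y #7), then J (X #9, Y #8), then B (X #12, Y #9); all 5 characters appear in both, in order. The LCS DP gives dp[12][9] = 5, so this is optimal.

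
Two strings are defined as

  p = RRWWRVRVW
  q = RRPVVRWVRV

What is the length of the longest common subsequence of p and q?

6

Match R at p[1]=q[2] → R at p[2]=q[6] → W at p[4]=q[7] → V at p[6]=q[8] → R at p[7]=q[9] → V at p[8]=q[10] — 6 characters in the same relative order in both. Since dp[9][10] = 6, nothing longer is possible.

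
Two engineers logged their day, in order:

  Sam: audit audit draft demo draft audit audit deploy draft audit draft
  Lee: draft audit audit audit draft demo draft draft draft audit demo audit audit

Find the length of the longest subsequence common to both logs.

8

Taking audit [1,3], then audit [2,4], then draft [3,5], then demo [4,6], then draft [5,9], then audit [6,10], then audit [7,12], then audit [10,13] gives a common subsequence of length 8. The LCS DP gives dp[11][13] = 8, so this is optimal.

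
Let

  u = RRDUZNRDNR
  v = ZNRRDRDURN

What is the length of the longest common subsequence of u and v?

6

Match R at u[1]=v[4], then R at u[2]=v[6], then D at u[3]=v[7], then U at u[4]=v[8], then R at u[7]=v[9], then N at u[9]=v[10] — 6 characters in the same relative order in both. Since dp[10][10] = 6, nothing longer is possible.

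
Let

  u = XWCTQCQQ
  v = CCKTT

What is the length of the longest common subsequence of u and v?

2

Let dp[i][j] be the LCS length of the first i characters of u and the first j characters of v. dp[i][j] = dp[i-1][j-1]+1 when the i-th and j-th characters match, else max(dp[i-1][j], dp[i][j-1]).
    ·  C  C  K  T  T
 ·  0  0  0  0  0  0
 X  0  0  0  0  0  0
 W  0  0  0  0  0  0
 C  0  1  1  1  1  1
 T  0  1  1  1  2  2
 Q  0  1  1  1  2  2
 C  0  1  2  2  2  2
 Q  0  1  2  2  2  2
 Q  0  1  2  2  2  2
dp[8][5] = 2. One LCS (by backtracking along matches): CT.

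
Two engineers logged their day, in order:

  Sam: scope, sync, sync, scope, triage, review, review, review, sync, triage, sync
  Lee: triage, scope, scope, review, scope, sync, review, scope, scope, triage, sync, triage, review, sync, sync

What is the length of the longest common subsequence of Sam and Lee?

Pick scope (Sam #1, Lee #5) → sync (Sam #2, Lee #6) → sync (Sam #3, Lee #11) → triage (Sam #5, Lee #12) → review (Sam #8, Lee #13) → sync (Sam #9, Lee #14) → sync (Sam #11, Lee #15); all 7 tasks appear in both, in order. The LCS DP gives dp[11][15] = 7, so this is optimal.

7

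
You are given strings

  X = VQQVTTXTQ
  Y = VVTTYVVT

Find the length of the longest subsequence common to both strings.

5

One common subsequence of length 5: V at X[1]=Y[1], then V at X[4]=Y[2], then T at X[5]=Y[3], then T at X[6]=Y[4], then T at X[8]=Y[8], and the DP table's final entry dp[9][8] is also 5, so no common subsequence is longer.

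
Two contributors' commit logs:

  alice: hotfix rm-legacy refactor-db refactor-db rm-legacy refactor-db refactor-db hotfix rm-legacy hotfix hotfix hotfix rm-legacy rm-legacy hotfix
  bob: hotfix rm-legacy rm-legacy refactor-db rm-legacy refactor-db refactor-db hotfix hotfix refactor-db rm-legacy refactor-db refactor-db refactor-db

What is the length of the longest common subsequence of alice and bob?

9

Taking hotfix [1,1], then rm-legacy [2,3], then refactor-db [4,4], then rm-legacy [5,5], then refactor-db [6,6], then refactor-db [7,7], then hotfix [8,8], then hotfix [10,9], then rm-legacy [13,11] gives a common subsequence of length 9, and the DP table's final entry dp[15][14] is also 9, so no common subsequence is longer.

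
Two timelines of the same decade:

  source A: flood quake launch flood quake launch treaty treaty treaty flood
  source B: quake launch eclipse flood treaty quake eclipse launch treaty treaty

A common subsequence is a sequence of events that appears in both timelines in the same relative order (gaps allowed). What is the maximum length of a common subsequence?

7

Taking quake at source A[2]=source B[1]; then launch at source A[3]=source B[2]; then flood at source A[4]=source B[4]; then quake at source A[5]=source B[6]; then launch at source A[6]=source B[8]; then treaty at source A[8]=source B[9]; then treaty at source A[9]=source B[10] gives a common subsequence of length 7, and the DP table's final entry dp[10][10] is also 7, so no common subsequence is longer.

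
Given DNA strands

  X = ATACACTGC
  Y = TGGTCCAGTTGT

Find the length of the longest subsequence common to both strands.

Pick T (X #2, Y #4), then C (X #4, Y #6), then A (X #5, Y #7), then T (X #7, Y #10), then G (X #8, Y #11); all 5 bases appear in both, in order, and the DP table's final entry dp[9][12] is also 5, so no common subsequence is longer.

5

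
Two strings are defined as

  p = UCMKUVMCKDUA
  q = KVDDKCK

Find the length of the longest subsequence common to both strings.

Let dp[i][j] be the LCS length of the first i characters of p and the first j characters of q. dp[i][j] = dp[i-1][j-1]+1 when the i-th and j-th characters match, else max(dp[i-1][j], dp[i][j-1]).
    ·  K  V  D  D  K  C  K
 ·  0  0  0  0  0  0  0  0
 U  0  0  0  0  0  0  0  0
 C  0  0  0  0  0  0  1  1
 M  0  0  0  0  0  0  1  1
 K  0  1  1  1  1  1  1  2
 U  0  1  1  1  1  1  1  2
 V  0  1  2  2  2  2  2  2
 M  0  1  2  2  2  2  2  2
 C  0  1  2  2  2  2  3  3
 K  0  1  2  2  2  3  3  4
 D  0  1  2  3  3  3  3  4
 U  0  1  2  3  3  3  3  4
 A  0  1  2  3  3  3  3  4
dp[12][7] = 4. One LCS (by backtracking along matches): KVCK.

4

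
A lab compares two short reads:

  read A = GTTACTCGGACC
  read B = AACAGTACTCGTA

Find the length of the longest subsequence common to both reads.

8

Taking G [1,5] → T [3,6] → A [4,7] → C [5,8] → T [6,9] → C [7,10] → G [8,11] → A [10,13] gives a common subsequence of length 8, and the DP table's final entry dp[12][13] is also 8, so no common subsequence is longer.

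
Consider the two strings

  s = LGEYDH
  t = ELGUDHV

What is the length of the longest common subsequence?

4

Match L at s[1]=t[2]; then G at s[2]=t[3]; then D at s[5]=t[5]; then H at s[6]=t[6] — 4 characters in the same relative order in both, and the DP table's final entry dp[6][7] is also 4, so no common subsequence is longer.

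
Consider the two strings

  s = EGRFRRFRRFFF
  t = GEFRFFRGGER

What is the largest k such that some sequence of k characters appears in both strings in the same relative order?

Taking E (s #1, t #2); then R (s #3, t #4); then F (s #4, t #5); then F (s #7, t #6); then R (s #8, t #7); then R (s #9, t #11) gives a common subsequence of length 6. dp[12][11] = 6 confirms this is the maximum.

6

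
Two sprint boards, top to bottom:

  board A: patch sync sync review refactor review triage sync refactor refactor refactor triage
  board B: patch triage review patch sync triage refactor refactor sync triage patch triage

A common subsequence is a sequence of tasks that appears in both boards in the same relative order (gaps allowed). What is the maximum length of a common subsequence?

Pick patch [1,4], then sync [3,5], then triage [7,6], then refactor [9,7], then refactor [10,8], then triage [12,12]; all 6 tasks appear in both, in order. Since dp[12][12] = 6, nothing longer is possible.

6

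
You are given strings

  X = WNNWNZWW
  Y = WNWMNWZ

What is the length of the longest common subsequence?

5

Let dp[i][j] be the LCS length of the first i characters of X and the first j characters of Y. dp[i][j] = dp[i-1][j-1]+1 when the i-th and j-th characters match, else max(dp[i-1][j], dp[i][j-1]).
    ·  W  N  W  M  N  W  Z
 ·  0  0  0  0  0  0  0  0
 W  0  1  1  1  1  1  1  1
 N  0  1  2  2  2  2  2  2
 N  0  1  2  2  2  3  3  3
 W  0  1  2  3  3  3  4  4
 N  0  1  2  3  3  4  4  4
 Z  0  1  2  3  3  4  4  5
 W  0  1  2  3  3  4  5  5
 W  0  1  2  3  3  4  5  5
dp[8][7] = 5. One LCS (by backtracking along matches): WNNWZ.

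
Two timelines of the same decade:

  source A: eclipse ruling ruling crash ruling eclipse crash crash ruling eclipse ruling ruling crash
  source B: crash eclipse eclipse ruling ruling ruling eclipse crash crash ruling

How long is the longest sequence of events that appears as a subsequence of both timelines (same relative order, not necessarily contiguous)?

8

Match eclipse [1,3], ruling [2,4], ruling [3,5], ruling [5,6], eclipse [6,7], crash [7,8], crash [8,9], ruling [12,10] — 8 events in the same relative order in both, and the DP table's final entry dp[13][10] is also 8, so no common subsequence is longer.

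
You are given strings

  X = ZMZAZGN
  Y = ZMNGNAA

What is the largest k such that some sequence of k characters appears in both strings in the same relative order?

4

Taking Z (X #1, Y #1); then M (X #2, Y #2); then G (X #6, Y #4); then N (X #7, Y #5) gives a common subsequence of length 4. Since dp[7][7] = 4, nothing longer is possible.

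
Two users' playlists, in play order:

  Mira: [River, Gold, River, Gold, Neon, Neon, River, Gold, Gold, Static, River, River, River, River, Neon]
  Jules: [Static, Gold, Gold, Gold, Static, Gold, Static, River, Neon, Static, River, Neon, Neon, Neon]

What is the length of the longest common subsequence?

8

One common subsequence of length 8: Gold [2,2] → Gold [4,3] → Gold [8,4] → Gold [9,6] → Static [10,7] → River [11,8] → River [12,11] → Neon [15,14]. The LCS DP gives dp[15][14] = 8, so this is optimal.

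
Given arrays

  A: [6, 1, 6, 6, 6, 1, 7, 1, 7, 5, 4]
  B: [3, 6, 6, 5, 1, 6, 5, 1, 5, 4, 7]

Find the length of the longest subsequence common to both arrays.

6

Pick 6 (A #1, B #3), 1 (A #2, B #5), 6 (A #3, B #6), 1 (A #8, B #8), 5 (A #10, B #9), 4 (A #11, B #10); all 6 values appear in both, in order, and the DP table's final entry dp[11][11] is also 6, so no common subsequence is longer.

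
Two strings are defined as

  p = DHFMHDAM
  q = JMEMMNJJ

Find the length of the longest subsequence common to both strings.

One common subsequence of length 2: M (p #4, q #4); then M (p #8, q #5). The LCS DP gives dp[8][8] = 2, so this is optimal.

2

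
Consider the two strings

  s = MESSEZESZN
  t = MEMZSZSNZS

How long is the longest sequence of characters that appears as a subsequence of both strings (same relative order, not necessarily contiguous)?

6

Match M (s #1, t #1), then E (s #2, t #2), then S (s #3, t #5), then S (s #4, t #7), then Z (s #6, t #9), then S (s #8, t #10) — 6 characters in the same relative order in both. The LCS DP gives dp[10][10] = 6, so this is optimal.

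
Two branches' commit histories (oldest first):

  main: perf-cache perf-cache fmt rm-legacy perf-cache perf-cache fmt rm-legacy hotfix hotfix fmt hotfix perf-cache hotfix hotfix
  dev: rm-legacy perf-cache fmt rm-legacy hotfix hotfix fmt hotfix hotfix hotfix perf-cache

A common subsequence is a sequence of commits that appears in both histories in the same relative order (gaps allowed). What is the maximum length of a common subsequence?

10

Taking rm-legacy [4,1], then perf-cache [6,2], then fmt [7,3], then rm-legacy [8,4], then hotfix [9,5], then hotfix [10,6], then fmt [11,7], then hotfix [12,8], then hotfix [14,9], then hotfix [15,10] gives a common subsequence of length 10. dp[15][11] = 10 confirms this is the maximum.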